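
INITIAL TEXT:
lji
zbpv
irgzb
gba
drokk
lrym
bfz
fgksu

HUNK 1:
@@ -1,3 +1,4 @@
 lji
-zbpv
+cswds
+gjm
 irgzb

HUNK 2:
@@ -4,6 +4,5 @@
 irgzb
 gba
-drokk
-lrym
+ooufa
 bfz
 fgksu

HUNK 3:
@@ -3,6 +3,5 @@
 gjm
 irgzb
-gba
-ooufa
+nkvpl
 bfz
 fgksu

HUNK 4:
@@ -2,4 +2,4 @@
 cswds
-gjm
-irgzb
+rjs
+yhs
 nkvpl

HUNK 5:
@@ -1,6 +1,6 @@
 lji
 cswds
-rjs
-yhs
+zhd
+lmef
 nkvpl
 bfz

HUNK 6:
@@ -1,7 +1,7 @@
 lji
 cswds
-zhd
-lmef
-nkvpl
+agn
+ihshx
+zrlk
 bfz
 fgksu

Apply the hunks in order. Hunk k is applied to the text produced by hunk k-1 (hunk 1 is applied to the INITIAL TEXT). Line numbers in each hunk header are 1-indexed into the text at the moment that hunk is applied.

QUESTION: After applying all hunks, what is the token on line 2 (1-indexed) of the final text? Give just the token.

Answer: cswds

Derivation:
Hunk 1: at line 1 remove [zbpv] add [cswds,gjm] -> 9 lines: lji cswds gjm irgzb gba drokk lrym bfz fgksu
Hunk 2: at line 4 remove [drokk,lrym] add [ooufa] -> 8 lines: lji cswds gjm irgzb gba ooufa bfz fgksu
Hunk 3: at line 3 remove [gba,ooufa] add [nkvpl] -> 7 lines: lji cswds gjm irgzb nkvpl bfz fgksu
Hunk 4: at line 2 remove [gjm,irgzb] add [rjs,yhs] -> 7 lines: lji cswds rjs yhs nkvpl bfz fgksu
Hunk 5: at line 1 remove [rjs,yhs] add [zhd,lmef] -> 7 lines: lji cswds zhd lmef nkvpl bfz fgksu
Hunk 6: at line 1 remove [zhd,lmef,nkvpl] add [agn,ihshx,zrlk] -> 7 lines: lji cswds agn ihshx zrlk bfz fgksu
Final line 2: cswds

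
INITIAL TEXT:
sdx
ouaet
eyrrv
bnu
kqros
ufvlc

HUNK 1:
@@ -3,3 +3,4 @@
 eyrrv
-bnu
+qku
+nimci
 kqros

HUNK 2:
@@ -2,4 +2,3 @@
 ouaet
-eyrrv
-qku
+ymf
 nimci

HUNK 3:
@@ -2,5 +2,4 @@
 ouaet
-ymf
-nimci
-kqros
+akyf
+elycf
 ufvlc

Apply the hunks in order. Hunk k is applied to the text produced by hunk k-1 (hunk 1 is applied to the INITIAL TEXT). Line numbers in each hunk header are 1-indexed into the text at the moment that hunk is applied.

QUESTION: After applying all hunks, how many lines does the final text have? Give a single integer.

Answer: 5

Derivation:
Hunk 1: at line 3 remove [bnu] add [qku,nimci] -> 7 lines: sdx ouaet eyrrv qku nimci kqros ufvlc
Hunk 2: at line 2 remove [eyrrv,qku] add [ymf] -> 6 lines: sdx ouaet ymf nimci kqros ufvlc
Hunk 3: at line 2 remove [ymf,nimci,kqros] add [akyf,elycf] -> 5 lines: sdx ouaet akyf elycf ufvlc
Final line count: 5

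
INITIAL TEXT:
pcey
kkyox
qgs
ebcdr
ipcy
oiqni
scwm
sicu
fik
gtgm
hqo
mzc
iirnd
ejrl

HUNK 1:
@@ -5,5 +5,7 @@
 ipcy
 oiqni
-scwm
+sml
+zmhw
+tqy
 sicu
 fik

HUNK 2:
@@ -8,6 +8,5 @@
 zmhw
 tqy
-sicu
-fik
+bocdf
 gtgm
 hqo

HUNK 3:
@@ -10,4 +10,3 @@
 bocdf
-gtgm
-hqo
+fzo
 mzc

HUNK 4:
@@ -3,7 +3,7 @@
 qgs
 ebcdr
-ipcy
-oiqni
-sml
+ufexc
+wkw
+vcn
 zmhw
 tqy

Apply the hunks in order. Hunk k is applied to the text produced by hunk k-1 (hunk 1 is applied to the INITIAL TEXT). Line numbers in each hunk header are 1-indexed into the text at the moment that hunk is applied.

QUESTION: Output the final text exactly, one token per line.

Hunk 1: at line 5 remove [scwm] add [sml,zmhw,tqy] -> 16 lines: pcey kkyox qgs ebcdr ipcy oiqni sml zmhw tqy sicu fik gtgm hqo mzc iirnd ejrl
Hunk 2: at line 8 remove [sicu,fik] add [bocdf] -> 15 lines: pcey kkyox qgs ebcdr ipcy oiqni sml zmhw tqy bocdf gtgm hqo mzc iirnd ejrl
Hunk 3: at line 10 remove [gtgm,hqo] add [fzo] -> 14 lines: pcey kkyox qgs ebcdr ipcy oiqni sml zmhw tqy bocdf fzo mzc iirnd ejrl
Hunk 4: at line 3 remove [ipcy,oiqni,sml] add [ufexc,wkw,vcn] -> 14 lines: pcey kkyox qgs ebcdr ufexc wkw vcn zmhw tqy bocdf fzo mzc iirnd ejrl

Answer: pcey
kkyox
qgs
ebcdr
ufexc
wkw
vcn
zmhw
tqy
bocdf
fzo
mzc
iirnd
ejrl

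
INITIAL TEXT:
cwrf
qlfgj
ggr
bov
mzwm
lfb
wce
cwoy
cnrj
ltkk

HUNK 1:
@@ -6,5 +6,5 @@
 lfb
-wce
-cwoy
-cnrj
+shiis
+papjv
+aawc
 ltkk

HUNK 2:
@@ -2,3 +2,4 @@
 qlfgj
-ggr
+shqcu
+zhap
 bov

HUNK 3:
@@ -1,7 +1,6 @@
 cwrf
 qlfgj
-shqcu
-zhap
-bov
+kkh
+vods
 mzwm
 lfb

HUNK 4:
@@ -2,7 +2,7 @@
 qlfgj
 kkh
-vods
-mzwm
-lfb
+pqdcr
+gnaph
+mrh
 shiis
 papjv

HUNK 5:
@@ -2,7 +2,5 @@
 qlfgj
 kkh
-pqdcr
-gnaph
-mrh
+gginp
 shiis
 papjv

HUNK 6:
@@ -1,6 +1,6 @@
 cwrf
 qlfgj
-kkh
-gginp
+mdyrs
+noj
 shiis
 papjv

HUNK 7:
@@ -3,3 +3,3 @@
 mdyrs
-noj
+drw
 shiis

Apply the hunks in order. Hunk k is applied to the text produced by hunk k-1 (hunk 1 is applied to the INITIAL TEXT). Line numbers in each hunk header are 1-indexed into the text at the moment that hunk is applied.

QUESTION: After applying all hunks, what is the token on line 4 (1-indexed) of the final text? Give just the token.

Answer: drw

Derivation:
Hunk 1: at line 6 remove [wce,cwoy,cnrj] add [shiis,papjv,aawc] -> 10 lines: cwrf qlfgj ggr bov mzwm lfb shiis papjv aawc ltkk
Hunk 2: at line 2 remove [ggr] add [shqcu,zhap] -> 11 lines: cwrf qlfgj shqcu zhap bov mzwm lfb shiis papjv aawc ltkk
Hunk 3: at line 1 remove [shqcu,zhap,bov] add [kkh,vods] -> 10 lines: cwrf qlfgj kkh vods mzwm lfb shiis papjv aawc ltkk
Hunk 4: at line 2 remove [vods,mzwm,lfb] add [pqdcr,gnaph,mrh] -> 10 lines: cwrf qlfgj kkh pqdcr gnaph mrh shiis papjv aawc ltkk
Hunk 5: at line 2 remove [pqdcr,gnaph,mrh] add [gginp] -> 8 lines: cwrf qlfgj kkh gginp shiis papjv aawc ltkk
Hunk 6: at line 1 remove [kkh,gginp] add [mdyrs,noj] -> 8 lines: cwrf qlfgj mdyrs noj shiis papjv aawc ltkk
Hunk 7: at line 3 remove [noj] add [drw] -> 8 lines: cwrf qlfgj mdyrs drw shiis papjv aawc ltkk
Final line 4: drw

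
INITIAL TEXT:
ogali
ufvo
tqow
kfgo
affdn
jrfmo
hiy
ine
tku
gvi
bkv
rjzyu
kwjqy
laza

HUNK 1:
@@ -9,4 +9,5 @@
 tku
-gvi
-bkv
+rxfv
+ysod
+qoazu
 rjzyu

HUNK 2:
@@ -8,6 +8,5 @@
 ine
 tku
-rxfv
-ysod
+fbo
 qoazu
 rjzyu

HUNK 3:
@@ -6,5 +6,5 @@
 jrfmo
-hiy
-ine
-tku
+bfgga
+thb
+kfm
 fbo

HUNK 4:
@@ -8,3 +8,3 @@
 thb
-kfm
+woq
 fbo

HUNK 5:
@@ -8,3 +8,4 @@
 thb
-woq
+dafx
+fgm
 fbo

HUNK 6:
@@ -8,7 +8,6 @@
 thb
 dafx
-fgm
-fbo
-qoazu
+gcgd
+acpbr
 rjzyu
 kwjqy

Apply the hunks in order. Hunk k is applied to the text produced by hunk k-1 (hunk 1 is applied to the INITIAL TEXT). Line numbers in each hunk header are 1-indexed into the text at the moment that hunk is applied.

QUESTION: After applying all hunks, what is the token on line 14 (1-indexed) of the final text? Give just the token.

Answer: laza

Derivation:
Hunk 1: at line 9 remove [gvi,bkv] add [rxfv,ysod,qoazu] -> 15 lines: ogali ufvo tqow kfgo affdn jrfmo hiy ine tku rxfv ysod qoazu rjzyu kwjqy laza
Hunk 2: at line 8 remove [rxfv,ysod] add [fbo] -> 14 lines: ogali ufvo tqow kfgo affdn jrfmo hiy ine tku fbo qoazu rjzyu kwjqy laza
Hunk 3: at line 6 remove [hiy,ine,tku] add [bfgga,thb,kfm] -> 14 lines: ogali ufvo tqow kfgo affdn jrfmo bfgga thb kfm fbo qoazu rjzyu kwjqy laza
Hunk 4: at line 8 remove [kfm] add [woq] -> 14 lines: ogali ufvo tqow kfgo affdn jrfmo bfgga thb woq fbo qoazu rjzyu kwjqy laza
Hunk 5: at line 8 remove [woq] add [dafx,fgm] -> 15 lines: ogali ufvo tqow kfgo affdn jrfmo bfgga thb dafx fgm fbo qoazu rjzyu kwjqy laza
Hunk 6: at line 8 remove [fgm,fbo,qoazu] add [gcgd,acpbr] -> 14 lines: ogali ufvo tqow kfgo affdn jrfmo bfgga thb dafx gcgd acpbr rjzyu kwjqy laza
Final line 14: laza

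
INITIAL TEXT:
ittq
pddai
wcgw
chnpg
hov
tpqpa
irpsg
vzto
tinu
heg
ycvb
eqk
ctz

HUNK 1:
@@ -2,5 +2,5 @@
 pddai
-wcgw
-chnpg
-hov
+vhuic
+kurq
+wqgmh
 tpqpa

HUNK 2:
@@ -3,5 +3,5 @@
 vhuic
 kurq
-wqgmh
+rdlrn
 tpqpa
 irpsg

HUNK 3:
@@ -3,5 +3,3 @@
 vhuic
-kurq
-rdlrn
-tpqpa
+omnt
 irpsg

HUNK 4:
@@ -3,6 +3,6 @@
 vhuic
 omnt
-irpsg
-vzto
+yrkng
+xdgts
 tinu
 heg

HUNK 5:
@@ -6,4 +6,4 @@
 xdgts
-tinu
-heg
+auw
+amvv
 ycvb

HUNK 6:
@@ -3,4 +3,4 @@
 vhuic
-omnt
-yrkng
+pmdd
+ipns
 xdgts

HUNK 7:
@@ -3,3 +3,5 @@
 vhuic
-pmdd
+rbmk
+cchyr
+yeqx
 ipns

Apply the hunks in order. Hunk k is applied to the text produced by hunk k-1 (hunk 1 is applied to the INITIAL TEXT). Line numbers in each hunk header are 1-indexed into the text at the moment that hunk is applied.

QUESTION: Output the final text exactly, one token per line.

Answer: ittq
pddai
vhuic
rbmk
cchyr
yeqx
ipns
xdgts
auw
amvv
ycvb
eqk
ctz

Derivation:
Hunk 1: at line 2 remove [wcgw,chnpg,hov] add [vhuic,kurq,wqgmh] -> 13 lines: ittq pddai vhuic kurq wqgmh tpqpa irpsg vzto tinu heg ycvb eqk ctz
Hunk 2: at line 3 remove [wqgmh] add [rdlrn] -> 13 lines: ittq pddai vhuic kurq rdlrn tpqpa irpsg vzto tinu heg ycvb eqk ctz
Hunk 3: at line 3 remove [kurq,rdlrn,tpqpa] add [omnt] -> 11 lines: ittq pddai vhuic omnt irpsg vzto tinu heg ycvb eqk ctz
Hunk 4: at line 3 remove [irpsg,vzto] add [yrkng,xdgts] -> 11 lines: ittq pddai vhuic omnt yrkng xdgts tinu heg ycvb eqk ctz
Hunk 5: at line 6 remove [tinu,heg] add [auw,amvv] -> 11 lines: ittq pddai vhuic omnt yrkng xdgts auw amvv ycvb eqk ctz
Hunk 6: at line 3 remove [omnt,yrkng] add [pmdd,ipns] -> 11 lines: ittq pddai vhuic pmdd ipns xdgts auw amvv ycvb eqk ctz
Hunk 7: at line 3 remove [pmdd] add [rbmk,cchyr,yeqx] -> 13 lines: ittq pddai vhuic rbmk cchyr yeqx ipns xdgts auw amvv ycvb eqk ctz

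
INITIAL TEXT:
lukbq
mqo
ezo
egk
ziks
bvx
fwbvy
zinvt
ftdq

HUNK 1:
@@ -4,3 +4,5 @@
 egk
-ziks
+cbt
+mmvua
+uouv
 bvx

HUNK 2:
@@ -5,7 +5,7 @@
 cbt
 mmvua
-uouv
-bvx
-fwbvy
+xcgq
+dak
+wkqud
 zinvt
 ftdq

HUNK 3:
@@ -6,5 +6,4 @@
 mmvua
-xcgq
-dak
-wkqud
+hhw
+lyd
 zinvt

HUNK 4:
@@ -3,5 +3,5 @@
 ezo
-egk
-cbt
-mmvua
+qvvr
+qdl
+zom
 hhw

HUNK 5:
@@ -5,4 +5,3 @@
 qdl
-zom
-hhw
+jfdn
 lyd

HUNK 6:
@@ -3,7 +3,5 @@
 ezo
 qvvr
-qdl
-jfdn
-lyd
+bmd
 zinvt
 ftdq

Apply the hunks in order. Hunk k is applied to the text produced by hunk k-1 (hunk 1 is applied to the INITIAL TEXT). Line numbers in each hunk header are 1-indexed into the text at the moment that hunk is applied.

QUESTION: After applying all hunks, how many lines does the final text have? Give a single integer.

Answer: 7

Derivation:
Hunk 1: at line 4 remove [ziks] add [cbt,mmvua,uouv] -> 11 lines: lukbq mqo ezo egk cbt mmvua uouv bvx fwbvy zinvt ftdq
Hunk 2: at line 5 remove [uouv,bvx,fwbvy] add [xcgq,dak,wkqud] -> 11 lines: lukbq mqo ezo egk cbt mmvua xcgq dak wkqud zinvt ftdq
Hunk 3: at line 6 remove [xcgq,dak,wkqud] add [hhw,lyd] -> 10 lines: lukbq mqo ezo egk cbt mmvua hhw lyd zinvt ftdq
Hunk 4: at line 3 remove [egk,cbt,mmvua] add [qvvr,qdl,zom] -> 10 lines: lukbq mqo ezo qvvr qdl zom hhw lyd zinvt ftdq
Hunk 5: at line 5 remove [zom,hhw] add [jfdn] -> 9 lines: lukbq mqo ezo qvvr qdl jfdn lyd zinvt ftdq
Hunk 6: at line 3 remove [qdl,jfdn,lyd] add [bmd] -> 7 lines: lukbq mqo ezo qvvr bmd zinvt ftdq
Final line count: 7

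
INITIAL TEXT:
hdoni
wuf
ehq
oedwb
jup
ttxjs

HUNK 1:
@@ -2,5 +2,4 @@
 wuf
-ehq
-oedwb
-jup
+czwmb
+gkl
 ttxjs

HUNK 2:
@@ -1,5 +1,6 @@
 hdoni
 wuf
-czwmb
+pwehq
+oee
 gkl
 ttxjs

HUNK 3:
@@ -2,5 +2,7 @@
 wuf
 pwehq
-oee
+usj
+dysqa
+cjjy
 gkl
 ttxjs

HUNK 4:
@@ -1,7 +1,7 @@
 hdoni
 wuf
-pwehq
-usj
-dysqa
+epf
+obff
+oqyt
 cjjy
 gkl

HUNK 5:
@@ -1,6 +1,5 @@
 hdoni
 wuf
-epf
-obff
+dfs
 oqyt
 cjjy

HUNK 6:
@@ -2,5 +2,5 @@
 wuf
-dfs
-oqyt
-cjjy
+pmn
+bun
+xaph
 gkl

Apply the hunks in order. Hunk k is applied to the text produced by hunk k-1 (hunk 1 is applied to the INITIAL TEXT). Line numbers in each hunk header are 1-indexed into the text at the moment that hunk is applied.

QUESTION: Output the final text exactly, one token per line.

Answer: hdoni
wuf
pmn
bun
xaph
gkl
ttxjs

Derivation:
Hunk 1: at line 2 remove [ehq,oedwb,jup] add [czwmb,gkl] -> 5 lines: hdoni wuf czwmb gkl ttxjs
Hunk 2: at line 1 remove [czwmb] add [pwehq,oee] -> 6 lines: hdoni wuf pwehq oee gkl ttxjs
Hunk 3: at line 2 remove [oee] add [usj,dysqa,cjjy] -> 8 lines: hdoni wuf pwehq usj dysqa cjjy gkl ttxjs
Hunk 4: at line 1 remove [pwehq,usj,dysqa] add [epf,obff,oqyt] -> 8 lines: hdoni wuf epf obff oqyt cjjy gkl ttxjs
Hunk 5: at line 1 remove [epf,obff] add [dfs] -> 7 lines: hdoni wuf dfs oqyt cjjy gkl ttxjs
Hunk 6: at line 2 remove [dfs,oqyt,cjjy] add [pmn,bun,xaph] -> 7 lines: hdoni wuf pmn bun xaph gkl ttxjs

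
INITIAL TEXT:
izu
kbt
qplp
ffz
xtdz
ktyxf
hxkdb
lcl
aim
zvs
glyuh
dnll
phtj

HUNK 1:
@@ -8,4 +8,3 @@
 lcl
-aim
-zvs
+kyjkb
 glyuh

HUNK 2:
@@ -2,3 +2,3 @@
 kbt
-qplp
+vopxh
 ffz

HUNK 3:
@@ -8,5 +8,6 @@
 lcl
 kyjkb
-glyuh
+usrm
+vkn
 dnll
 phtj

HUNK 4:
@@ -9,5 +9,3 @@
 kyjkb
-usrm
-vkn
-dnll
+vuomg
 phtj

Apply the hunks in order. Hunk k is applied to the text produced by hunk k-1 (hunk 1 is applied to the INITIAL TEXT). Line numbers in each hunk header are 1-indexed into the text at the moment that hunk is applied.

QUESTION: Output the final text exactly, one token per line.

Answer: izu
kbt
vopxh
ffz
xtdz
ktyxf
hxkdb
lcl
kyjkb
vuomg
phtj

Derivation:
Hunk 1: at line 8 remove [aim,zvs] add [kyjkb] -> 12 lines: izu kbt qplp ffz xtdz ktyxf hxkdb lcl kyjkb glyuh dnll phtj
Hunk 2: at line 2 remove [qplp] add [vopxh] -> 12 lines: izu kbt vopxh ffz xtdz ktyxf hxkdb lcl kyjkb glyuh dnll phtj
Hunk 3: at line 8 remove [glyuh] add [usrm,vkn] -> 13 lines: izu kbt vopxh ffz xtdz ktyxf hxkdb lcl kyjkb usrm vkn dnll phtj
Hunk 4: at line 9 remove [usrm,vkn,dnll] add [vuomg] -> 11 lines: izu kbt vopxh ffz xtdz ktyxf hxkdb lcl kyjkb vuomg phtj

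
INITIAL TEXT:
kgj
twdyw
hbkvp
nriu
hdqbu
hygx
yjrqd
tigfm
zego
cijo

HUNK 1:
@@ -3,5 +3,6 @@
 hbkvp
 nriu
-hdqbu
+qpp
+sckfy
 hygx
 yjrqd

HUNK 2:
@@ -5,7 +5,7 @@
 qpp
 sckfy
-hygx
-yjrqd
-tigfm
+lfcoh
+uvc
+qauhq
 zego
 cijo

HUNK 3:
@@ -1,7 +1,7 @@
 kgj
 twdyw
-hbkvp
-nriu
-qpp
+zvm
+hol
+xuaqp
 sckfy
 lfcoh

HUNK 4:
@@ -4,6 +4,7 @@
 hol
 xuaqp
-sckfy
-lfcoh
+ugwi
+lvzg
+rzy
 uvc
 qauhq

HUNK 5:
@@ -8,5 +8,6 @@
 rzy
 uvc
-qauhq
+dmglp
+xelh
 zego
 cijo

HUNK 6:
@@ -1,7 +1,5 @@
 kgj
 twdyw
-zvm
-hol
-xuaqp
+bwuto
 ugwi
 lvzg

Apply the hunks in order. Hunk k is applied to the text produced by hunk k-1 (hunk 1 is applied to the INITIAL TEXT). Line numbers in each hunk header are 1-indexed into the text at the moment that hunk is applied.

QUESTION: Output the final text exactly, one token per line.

Hunk 1: at line 3 remove [hdqbu] add [qpp,sckfy] -> 11 lines: kgj twdyw hbkvp nriu qpp sckfy hygx yjrqd tigfm zego cijo
Hunk 2: at line 5 remove [hygx,yjrqd,tigfm] add [lfcoh,uvc,qauhq] -> 11 lines: kgj twdyw hbkvp nriu qpp sckfy lfcoh uvc qauhq zego cijo
Hunk 3: at line 1 remove [hbkvp,nriu,qpp] add [zvm,hol,xuaqp] -> 11 lines: kgj twdyw zvm hol xuaqp sckfy lfcoh uvc qauhq zego cijo
Hunk 4: at line 4 remove [sckfy,lfcoh] add [ugwi,lvzg,rzy] -> 12 lines: kgj twdyw zvm hol xuaqp ugwi lvzg rzy uvc qauhq zego cijo
Hunk 5: at line 8 remove [qauhq] add [dmglp,xelh] -> 13 lines: kgj twdyw zvm hol xuaqp ugwi lvzg rzy uvc dmglp xelh zego cijo
Hunk 6: at line 1 remove [zvm,hol,xuaqp] add [bwuto] -> 11 lines: kgj twdyw bwuto ugwi lvzg rzy uvc dmglp xelh zego cijo

Answer: kgj
twdyw
bwuto
ugwi
lvzg
rzy
uvc
dmglp
xelh
zego
cijo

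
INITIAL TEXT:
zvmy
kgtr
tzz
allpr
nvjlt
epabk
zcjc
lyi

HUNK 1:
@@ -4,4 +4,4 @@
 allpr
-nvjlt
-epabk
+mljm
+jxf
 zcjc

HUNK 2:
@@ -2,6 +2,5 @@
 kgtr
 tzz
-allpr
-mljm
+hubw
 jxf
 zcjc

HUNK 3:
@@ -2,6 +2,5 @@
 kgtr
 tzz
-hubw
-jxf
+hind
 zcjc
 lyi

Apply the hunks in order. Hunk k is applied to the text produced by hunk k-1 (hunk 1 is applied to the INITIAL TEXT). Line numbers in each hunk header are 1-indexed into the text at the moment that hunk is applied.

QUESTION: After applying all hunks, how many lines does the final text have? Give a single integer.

Answer: 6

Derivation:
Hunk 1: at line 4 remove [nvjlt,epabk] add [mljm,jxf] -> 8 lines: zvmy kgtr tzz allpr mljm jxf zcjc lyi
Hunk 2: at line 2 remove [allpr,mljm] add [hubw] -> 7 lines: zvmy kgtr tzz hubw jxf zcjc lyi
Hunk 3: at line 2 remove [hubw,jxf] add [hind] -> 6 lines: zvmy kgtr tzz hind zcjc lyi
Final line count: 6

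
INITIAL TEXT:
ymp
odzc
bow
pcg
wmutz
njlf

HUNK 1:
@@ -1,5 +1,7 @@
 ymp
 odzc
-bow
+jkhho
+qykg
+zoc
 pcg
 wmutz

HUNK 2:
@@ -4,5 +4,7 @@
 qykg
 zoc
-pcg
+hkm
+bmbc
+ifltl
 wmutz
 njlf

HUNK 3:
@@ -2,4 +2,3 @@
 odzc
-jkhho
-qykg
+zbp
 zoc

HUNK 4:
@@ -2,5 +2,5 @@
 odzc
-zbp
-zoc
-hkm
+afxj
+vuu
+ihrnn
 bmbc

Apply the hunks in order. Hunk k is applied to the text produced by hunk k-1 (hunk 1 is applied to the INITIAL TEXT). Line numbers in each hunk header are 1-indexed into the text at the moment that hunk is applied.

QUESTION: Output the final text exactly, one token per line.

Answer: ymp
odzc
afxj
vuu
ihrnn
bmbc
ifltl
wmutz
njlf

Derivation:
Hunk 1: at line 1 remove [bow] add [jkhho,qykg,zoc] -> 8 lines: ymp odzc jkhho qykg zoc pcg wmutz njlf
Hunk 2: at line 4 remove [pcg] add [hkm,bmbc,ifltl] -> 10 lines: ymp odzc jkhho qykg zoc hkm bmbc ifltl wmutz njlf
Hunk 3: at line 2 remove [jkhho,qykg] add [zbp] -> 9 lines: ymp odzc zbp zoc hkm bmbc ifltl wmutz njlf
Hunk 4: at line 2 remove [zbp,zoc,hkm] add [afxj,vuu,ihrnn] -> 9 lines: ymp odzc afxj vuu ihrnn bmbc ifltl wmutz njlf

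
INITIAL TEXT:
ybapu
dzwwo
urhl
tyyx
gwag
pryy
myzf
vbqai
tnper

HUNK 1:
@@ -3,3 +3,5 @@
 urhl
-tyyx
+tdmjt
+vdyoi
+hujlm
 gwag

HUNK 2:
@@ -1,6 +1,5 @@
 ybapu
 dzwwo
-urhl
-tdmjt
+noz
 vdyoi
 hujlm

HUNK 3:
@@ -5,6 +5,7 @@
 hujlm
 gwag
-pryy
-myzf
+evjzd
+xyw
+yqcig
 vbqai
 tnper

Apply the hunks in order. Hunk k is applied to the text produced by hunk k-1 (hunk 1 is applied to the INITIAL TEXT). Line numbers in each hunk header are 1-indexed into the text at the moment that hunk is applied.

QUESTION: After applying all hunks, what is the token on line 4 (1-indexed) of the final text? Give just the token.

Hunk 1: at line 3 remove [tyyx] add [tdmjt,vdyoi,hujlm] -> 11 lines: ybapu dzwwo urhl tdmjt vdyoi hujlm gwag pryy myzf vbqai tnper
Hunk 2: at line 1 remove [urhl,tdmjt] add [noz] -> 10 lines: ybapu dzwwo noz vdyoi hujlm gwag pryy myzf vbqai tnper
Hunk 3: at line 5 remove [pryy,myzf] add [evjzd,xyw,yqcig] -> 11 lines: ybapu dzwwo noz vdyoi hujlm gwag evjzd xyw yqcig vbqai tnper
Final line 4: vdyoi

Answer: vdyoi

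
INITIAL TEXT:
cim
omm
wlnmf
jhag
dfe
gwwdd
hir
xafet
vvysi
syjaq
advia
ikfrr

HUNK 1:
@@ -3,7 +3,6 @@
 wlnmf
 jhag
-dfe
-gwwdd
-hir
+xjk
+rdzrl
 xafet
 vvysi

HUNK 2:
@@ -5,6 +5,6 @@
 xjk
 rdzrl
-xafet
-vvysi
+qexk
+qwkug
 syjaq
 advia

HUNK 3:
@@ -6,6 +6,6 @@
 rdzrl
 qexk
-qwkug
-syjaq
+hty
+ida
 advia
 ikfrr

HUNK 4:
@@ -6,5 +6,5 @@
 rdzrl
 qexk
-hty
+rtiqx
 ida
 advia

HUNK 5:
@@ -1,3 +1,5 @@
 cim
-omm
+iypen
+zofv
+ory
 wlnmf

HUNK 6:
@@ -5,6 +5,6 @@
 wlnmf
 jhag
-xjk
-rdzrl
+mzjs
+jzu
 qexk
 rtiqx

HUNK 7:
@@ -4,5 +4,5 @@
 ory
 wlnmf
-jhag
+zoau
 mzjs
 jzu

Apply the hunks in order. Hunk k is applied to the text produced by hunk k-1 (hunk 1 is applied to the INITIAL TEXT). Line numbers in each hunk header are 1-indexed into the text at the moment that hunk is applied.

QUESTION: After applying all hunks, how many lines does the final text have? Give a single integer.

Hunk 1: at line 3 remove [dfe,gwwdd,hir] add [xjk,rdzrl] -> 11 lines: cim omm wlnmf jhag xjk rdzrl xafet vvysi syjaq advia ikfrr
Hunk 2: at line 5 remove [xafet,vvysi] add [qexk,qwkug] -> 11 lines: cim omm wlnmf jhag xjk rdzrl qexk qwkug syjaq advia ikfrr
Hunk 3: at line 6 remove [qwkug,syjaq] add [hty,ida] -> 11 lines: cim omm wlnmf jhag xjk rdzrl qexk hty ida advia ikfrr
Hunk 4: at line 6 remove [hty] add [rtiqx] -> 11 lines: cim omm wlnmf jhag xjk rdzrl qexk rtiqx ida advia ikfrr
Hunk 5: at line 1 remove [omm] add [iypen,zofv,ory] -> 13 lines: cim iypen zofv ory wlnmf jhag xjk rdzrl qexk rtiqx ida advia ikfrr
Hunk 6: at line 5 remove [xjk,rdzrl] add [mzjs,jzu] -> 13 lines: cim iypen zofv ory wlnmf jhag mzjs jzu qexk rtiqx ida advia ikfrr
Hunk 7: at line 4 remove [jhag] add [zoau] -> 13 lines: cim iypen zofv ory wlnmf zoau mzjs jzu qexk rtiqx ida advia ikfrr
Final line count: 13

Answer: 13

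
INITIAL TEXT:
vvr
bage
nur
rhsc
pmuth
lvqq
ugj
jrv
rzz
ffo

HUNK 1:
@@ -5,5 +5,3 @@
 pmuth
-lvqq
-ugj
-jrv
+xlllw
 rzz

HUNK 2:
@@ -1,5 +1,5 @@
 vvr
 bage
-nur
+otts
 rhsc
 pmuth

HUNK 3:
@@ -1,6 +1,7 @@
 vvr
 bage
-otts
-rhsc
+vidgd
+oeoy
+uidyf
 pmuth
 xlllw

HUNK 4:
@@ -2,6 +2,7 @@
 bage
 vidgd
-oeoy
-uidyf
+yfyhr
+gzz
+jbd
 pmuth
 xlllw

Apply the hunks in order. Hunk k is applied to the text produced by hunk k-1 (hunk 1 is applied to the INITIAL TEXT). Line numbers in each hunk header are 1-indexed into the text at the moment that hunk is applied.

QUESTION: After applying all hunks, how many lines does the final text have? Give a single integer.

Hunk 1: at line 5 remove [lvqq,ugj,jrv] add [xlllw] -> 8 lines: vvr bage nur rhsc pmuth xlllw rzz ffo
Hunk 2: at line 1 remove [nur] add [otts] -> 8 lines: vvr bage otts rhsc pmuth xlllw rzz ffo
Hunk 3: at line 1 remove [otts,rhsc] add [vidgd,oeoy,uidyf] -> 9 lines: vvr bage vidgd oeoy uidyf pmuth xlllw rzz ffo
Hunk 4: at line 2 remove [oeoy,uidyf] add [yfyhr,gzz,jbd] -> 10 lines: vvr bage vidgd yfyhr gzz jbd pmuth xlllw rzz ffo
Final line count: 10

Answer: 10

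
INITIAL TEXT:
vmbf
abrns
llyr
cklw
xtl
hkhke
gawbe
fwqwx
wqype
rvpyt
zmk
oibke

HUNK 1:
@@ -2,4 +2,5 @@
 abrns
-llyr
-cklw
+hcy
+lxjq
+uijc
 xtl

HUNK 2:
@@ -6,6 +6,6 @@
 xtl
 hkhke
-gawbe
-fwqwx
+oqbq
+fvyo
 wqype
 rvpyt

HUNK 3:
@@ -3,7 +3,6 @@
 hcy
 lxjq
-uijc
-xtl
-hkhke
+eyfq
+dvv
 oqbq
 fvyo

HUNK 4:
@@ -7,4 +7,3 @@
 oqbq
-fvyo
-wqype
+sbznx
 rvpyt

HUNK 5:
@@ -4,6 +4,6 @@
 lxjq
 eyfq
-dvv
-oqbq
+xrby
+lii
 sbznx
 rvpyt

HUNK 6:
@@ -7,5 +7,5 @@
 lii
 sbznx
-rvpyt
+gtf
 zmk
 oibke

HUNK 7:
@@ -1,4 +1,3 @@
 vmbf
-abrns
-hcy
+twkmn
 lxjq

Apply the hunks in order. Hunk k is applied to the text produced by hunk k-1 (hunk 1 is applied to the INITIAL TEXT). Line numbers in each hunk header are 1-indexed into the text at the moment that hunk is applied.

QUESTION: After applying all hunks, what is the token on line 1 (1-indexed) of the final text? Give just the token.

Hunk 1: at line 2 remove [llyr,cklw] add [hcy,lxjq,uijc] -> 13 lines: vmbf abrns hcy lxjq uijc xtl hkhke gawbe fwqwx wqype rvpyt zmk oibke
Hunk 2: at line 6 remove [gawbe,fwqwx] add [oqbq,fvyo] -> 13 lines: vmbf abrns hcy lxjq uijc xtl hkhke oqbq fvyo wqype rvpyt zmk oibke
Hunk 3: at line 3 remove [uijc,xtl,hkhke] add [eyfq,dvv] -> 12 lines: vmbf abrns hcy lxjq eyfq dvv oqbq fvyo wqype rvpyt zmk oibke
Hunk 4: at line 7 remove [fvyo,wqype] add [sbznx] -> 11 lines: vmbf abrns hcy lxjq eyfq dvv oqbq sbznx rvpyt zmk oibke
Hunk 5: at line 4 remove [dvv,oqbq] add [xrby,lii] -> 11 lines: vmbf abrns hcy lxjq eyfq xrby lii sbznx rvpyt zmk oibke
Hunk 6: at line 7 remove [rvpyt] add [gtf] -> 11 lines: vmbf abrns hcy lxjq eyfq xrby lii sbznx gtf zmk oibke
Hunk 7: at line 1 remove [abrns,hcy] add [twkmn] -> 10 lines: vmbf twkmn lxjq eyfq xrby lii sbznx gtf zmk oibke
Final line 1: vmbf

Answer: vmbf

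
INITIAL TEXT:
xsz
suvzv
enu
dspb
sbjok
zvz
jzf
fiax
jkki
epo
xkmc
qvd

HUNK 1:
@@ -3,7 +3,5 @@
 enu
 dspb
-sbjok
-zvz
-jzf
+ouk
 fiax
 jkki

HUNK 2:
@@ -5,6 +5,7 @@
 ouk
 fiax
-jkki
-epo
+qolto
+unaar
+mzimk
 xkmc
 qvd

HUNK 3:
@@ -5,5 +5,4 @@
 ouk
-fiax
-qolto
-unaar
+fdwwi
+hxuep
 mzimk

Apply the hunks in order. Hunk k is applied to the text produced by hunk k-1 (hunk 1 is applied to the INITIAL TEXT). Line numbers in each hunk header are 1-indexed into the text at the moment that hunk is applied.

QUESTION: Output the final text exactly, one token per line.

Hunk 1: at line 3 remove [sbjok,zvz,jzf] add [ouk] -> 10 lines: xsz suvzv enu dspb ouk fiax jkki epo xkmc qvd
Hunk 2: at line 5 remove [jkki,epo] add [qolto,unaar,mzimk] -> 11 lines: xsz suvzv enu dspb ouk fiax qolto unaar mzimk xkmc qvd
Hunk 3: at line 5 remove [fiax,qolto,unaar] add [fdwwi,hxuep] -> 10 lines: xsz suvzv enu dspb ouk fdwwi hxuep mzimk xkmc qvd

Answer: xsz
suvzv
enu
dspb
ouk
fdwwi
hxuep
mzimk
xkmc
qvd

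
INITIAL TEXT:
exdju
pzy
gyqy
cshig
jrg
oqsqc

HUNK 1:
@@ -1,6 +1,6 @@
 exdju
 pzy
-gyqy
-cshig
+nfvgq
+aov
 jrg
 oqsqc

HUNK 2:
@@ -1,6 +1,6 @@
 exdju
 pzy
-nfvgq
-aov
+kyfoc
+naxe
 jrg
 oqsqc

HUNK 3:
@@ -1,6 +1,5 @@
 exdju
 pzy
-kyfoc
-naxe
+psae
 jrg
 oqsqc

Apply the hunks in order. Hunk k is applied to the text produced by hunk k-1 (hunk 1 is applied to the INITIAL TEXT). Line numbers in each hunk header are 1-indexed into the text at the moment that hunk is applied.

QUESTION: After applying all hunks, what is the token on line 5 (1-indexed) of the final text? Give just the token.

Hunk 1: at line 1 remove [gyqy,cshig] add [nfvgq,aov] -> 6 lines: exdju pzy nfvgq aov jrg oqsqc
Hunk 2: at line 1 remove [nfvgq,aov] add [kyfoc,naxe] -> 6 lines: exdju pzy kyfoc naxe jrg oqsqc
Hunk 3: at line 1 remove [kyfoc,naxe] add [psae] -> 5 lines: exdju pzy psae jrg oqsqc
Final line 5: oqsqc

Answer: oqsqc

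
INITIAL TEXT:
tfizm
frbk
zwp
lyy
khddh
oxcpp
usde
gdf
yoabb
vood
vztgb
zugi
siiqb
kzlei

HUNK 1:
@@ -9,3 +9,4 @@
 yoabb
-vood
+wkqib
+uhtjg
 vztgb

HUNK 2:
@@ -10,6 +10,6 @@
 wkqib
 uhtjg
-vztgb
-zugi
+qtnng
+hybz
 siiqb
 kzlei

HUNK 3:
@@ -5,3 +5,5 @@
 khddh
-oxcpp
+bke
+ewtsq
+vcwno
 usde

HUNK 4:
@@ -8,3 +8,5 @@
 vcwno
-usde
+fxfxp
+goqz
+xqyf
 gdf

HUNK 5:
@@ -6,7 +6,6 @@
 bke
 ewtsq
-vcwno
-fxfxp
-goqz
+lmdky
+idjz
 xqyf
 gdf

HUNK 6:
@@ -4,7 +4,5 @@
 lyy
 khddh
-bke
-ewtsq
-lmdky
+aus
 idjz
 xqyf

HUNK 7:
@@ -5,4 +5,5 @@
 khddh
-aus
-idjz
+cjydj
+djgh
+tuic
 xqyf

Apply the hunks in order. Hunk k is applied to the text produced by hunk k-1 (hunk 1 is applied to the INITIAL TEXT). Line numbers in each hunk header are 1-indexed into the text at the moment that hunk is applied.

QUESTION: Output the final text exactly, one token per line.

Answer: tfizm
frbk
zwp
lyy
khddh
cjydj
djgh
tuic
xqyf
gdf
yoabb
wkqib
uhtjg
qtnng
hybz
siiqb
kzlei

Derivation:
Hunk 1: at line 9 remove [vood] add [wkqib,uhtjg] -> 15 lines: tfizm frbk zwp lyy khddh oxcpp usde gdf yoabb wkqib uhtjg vztgb zugi siiqb kzlei
Hunk 2: at line 10 remove [vztgb,zugi] add [qtnng,hybz] -> 15 lines: tfizm frbk zwp lyy khddh oxcpp usde gdf yoabb wkqib uhtjg qtnng hybz siiqb kzlei
Hunk 3: at line 5 remove [oxcpp] add [bke,ewtsq,vcwno] -> 17 lines: tfizm frbk zwp lyy khddh bke ewtsq vcwno usde gdf yoabb wkqib uhtjg qtnng hybz siiqb kzlei
Hunk 4: at line 8 remove [usde] add [fxfxp,goqz,xqyf] -> 19 lines: tfizm frbk zwp lyy khddh bke ewtsq vcwno fxfxp goqz xqyf gdf yoabb wkqib uhtjg qtnng hybz siiqb kzlei
Hunk 5: at line 6 remove [vcwno,fxfxp,goqz] add [lmdky,idjz] -> 18 lines: tfizm frbk zwp lyy khddh bke ewtsq lmdky idjz xqyf gdf yoabb wkqib uhtjg qtnng hybz siiqb kzlei
Hunk 6: at line 4 remove [bke,ewtsq,lmdky] add [aus] -> 16 lines: tfizm frbk zwp lyy khddh aus idjz xqyf gdf yoabb wkqib uhtjg qtnng hybz siiqb kzlei
Hunk 7: at line 5 remove [aus,idjz] add [cjydj,djgh,tuic] -> 17 lines: tfizm frbk zwp lyy khddh cjydj djgh tuic xqyf gdf yoabb wkqib uhtjg qtnng hybz siiqb kzlei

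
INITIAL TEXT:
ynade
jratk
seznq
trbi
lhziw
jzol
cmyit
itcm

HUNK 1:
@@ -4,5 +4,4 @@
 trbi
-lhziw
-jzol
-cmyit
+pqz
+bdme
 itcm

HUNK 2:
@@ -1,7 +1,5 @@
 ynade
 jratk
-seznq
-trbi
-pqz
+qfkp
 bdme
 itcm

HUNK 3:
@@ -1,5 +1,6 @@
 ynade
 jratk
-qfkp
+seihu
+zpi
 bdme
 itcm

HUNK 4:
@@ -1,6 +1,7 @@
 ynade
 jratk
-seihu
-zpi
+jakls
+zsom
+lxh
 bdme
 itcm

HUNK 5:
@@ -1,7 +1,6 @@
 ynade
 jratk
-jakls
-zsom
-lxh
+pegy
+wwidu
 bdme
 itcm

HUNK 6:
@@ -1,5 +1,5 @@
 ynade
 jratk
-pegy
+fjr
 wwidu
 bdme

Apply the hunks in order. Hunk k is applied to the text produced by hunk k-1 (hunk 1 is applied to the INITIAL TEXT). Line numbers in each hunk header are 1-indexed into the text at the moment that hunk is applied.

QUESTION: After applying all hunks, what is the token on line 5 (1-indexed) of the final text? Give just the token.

Hunk 1: at line 4 remove [lhziw,jzol,cmyit] add [pqz,bdme] -> 7 lines: ynade jratk seznq trbi pqz bdme itcm
Hunk 2: at line 1 remove [seznq,trbi,pqz] add [qfkp] -> 5 lines: ynade jratk qfkp bdme itcm
Hunk 3: at line 1 remove [qfkp] add [seihu,zpi] -> 6 lines: ynade jratk seihu zpi bdme itcm
Hunk 4: at line 1 remove [seihu,zpi] add [jakls,zsom,lxh] -> 7 lines: ynade jratk jakls zsom lxh bdme itcm
Hunk 5: at line 1 remove [jakls,zsom,lxh] add [pegy,wwidu] -> 6 lines: ynade jratk pegy wwidu bdme itcm
Hunk 6: at line 1 remove [pegy] add [fjr] -> 6 lines: ynade jratk fjr wwidu bdme itcm
Final line 5: bdme

Answer: bdme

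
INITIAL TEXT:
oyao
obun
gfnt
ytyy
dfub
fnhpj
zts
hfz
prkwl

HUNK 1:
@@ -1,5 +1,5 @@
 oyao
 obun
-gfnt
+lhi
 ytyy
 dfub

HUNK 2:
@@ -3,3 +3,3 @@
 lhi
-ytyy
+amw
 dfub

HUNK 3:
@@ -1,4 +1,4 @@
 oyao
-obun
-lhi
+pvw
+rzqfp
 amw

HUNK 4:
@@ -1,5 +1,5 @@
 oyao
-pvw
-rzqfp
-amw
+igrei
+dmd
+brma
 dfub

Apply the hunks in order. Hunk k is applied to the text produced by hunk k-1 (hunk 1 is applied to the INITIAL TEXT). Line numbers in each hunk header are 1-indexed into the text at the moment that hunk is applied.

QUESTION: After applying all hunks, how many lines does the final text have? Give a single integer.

Answer: 9

Derivation:
Hunk 1: at line 1 remove [gfnt] add [lhi] -> 9 lines: oyao obun lhi ytyy dfub fnhpj zts hfz prkwl
Hunk 2: at line 3 remove [ytyy] add [amw] -> 9 lines: oyao obun lhi amw dfub fnhpj zts hfz prkwl
Hunk 3: at line 1 remove [obun,lhi] add [pvw,rzqfp] -> 9 lines: oyao pvw rzqfp amw dfub fnhpj zts hfz prkwl
Hunk 4: at line 1 remove [pvw,rzqfp,amw] add [igrei,dmd,brma] -> 9 lines: oyao igrei dmd brma dfub fnhpj zts hfz prkwl
Final line count: 9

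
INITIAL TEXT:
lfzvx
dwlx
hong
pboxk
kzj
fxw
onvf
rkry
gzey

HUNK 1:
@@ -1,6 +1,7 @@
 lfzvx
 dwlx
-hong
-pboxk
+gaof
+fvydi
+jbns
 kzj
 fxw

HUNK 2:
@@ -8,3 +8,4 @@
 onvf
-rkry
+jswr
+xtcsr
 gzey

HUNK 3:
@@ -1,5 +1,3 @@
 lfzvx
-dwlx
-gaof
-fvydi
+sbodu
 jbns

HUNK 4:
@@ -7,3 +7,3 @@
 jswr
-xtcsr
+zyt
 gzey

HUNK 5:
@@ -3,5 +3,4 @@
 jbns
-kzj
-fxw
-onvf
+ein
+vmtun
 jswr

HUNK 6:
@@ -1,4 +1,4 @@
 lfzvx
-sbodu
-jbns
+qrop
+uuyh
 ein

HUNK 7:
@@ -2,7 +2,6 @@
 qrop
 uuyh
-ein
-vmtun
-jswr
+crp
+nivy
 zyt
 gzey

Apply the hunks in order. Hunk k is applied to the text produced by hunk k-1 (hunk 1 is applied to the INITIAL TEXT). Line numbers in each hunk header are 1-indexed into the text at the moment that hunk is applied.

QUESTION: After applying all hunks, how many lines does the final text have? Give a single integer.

Hunk 1: at line 1 remove [hong,pboxk] add [gaof,fvydi,jbns] -> 10 lines: lfzvx dwlx gaof fvydi jbns kzj fxw onvf rkry gzey
Hunk 2: at line 8 remove [rkry] add [jswr,xtcsr] -> 11 lines: lfzvx dwlx gaof fvydi jbns kzj fxw onvf jswr xtcsr gzey
Hunk 3: at line 1 remove [dwlx,gaof,fvydi] add [sbodu] -> 9 lines: lfzvx sbodu jbns kzj fxw onvf jswr xtcsr gzey
Hunk 4: at line 7 remove [xtcsr] add [zyt] -> 9 lines: lfzvx sbodu jbns kzj fxw onvf jswr zyt gzey
Hunk 5: at line 3 remove [kzj,fxw,onvf] add [ein,vmtun] -> 8 lines: lfzvx sbodu jbns ein vmtun jswr zyt gzey
Hunk 6: at line 1 remove [sbodu,jbns] add [qrop,uuyh] -> 8 lines: lfzvx qrop uuyh ein vmtun jswr zyt gzey
Hunk 7: at line 2 remove [ein,vmtun,jswr] add [crp,nivy] -> 7 lines: lfzvx qrop uuyh crp nivy zyt gzey
Final line count: 7

Answer: 7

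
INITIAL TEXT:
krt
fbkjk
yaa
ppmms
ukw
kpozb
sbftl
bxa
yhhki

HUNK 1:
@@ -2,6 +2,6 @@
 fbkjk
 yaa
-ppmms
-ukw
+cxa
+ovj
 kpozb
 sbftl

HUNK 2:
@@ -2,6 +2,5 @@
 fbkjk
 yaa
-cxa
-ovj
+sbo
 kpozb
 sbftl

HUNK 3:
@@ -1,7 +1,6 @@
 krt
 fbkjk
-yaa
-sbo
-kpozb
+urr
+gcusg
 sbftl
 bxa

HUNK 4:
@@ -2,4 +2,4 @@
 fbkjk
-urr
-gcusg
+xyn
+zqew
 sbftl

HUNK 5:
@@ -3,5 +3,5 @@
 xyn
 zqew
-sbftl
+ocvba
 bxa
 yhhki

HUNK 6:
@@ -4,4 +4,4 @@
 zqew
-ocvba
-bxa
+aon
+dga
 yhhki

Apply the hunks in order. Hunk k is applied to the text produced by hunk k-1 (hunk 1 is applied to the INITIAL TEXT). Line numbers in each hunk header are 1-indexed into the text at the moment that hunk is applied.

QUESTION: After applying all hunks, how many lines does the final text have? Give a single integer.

Answer: 7

Derivation:
Hunk 1: at line 2 remove [ppmms,ukw] add [cxa,ovj] -> 9 lines: krt fbkjk yaa cxa ovj kpozb sbftl bxa yhhki
Hunk 2: at line 2 remove [cxa,ovj] add [sbo] -> 8 lines: krt fbkjk yaa sbo kpozb sbftl bxa yhhki
Hunk 3: at line 1 remove [yaa,sbo,kpozb] add [urr,gcusg] -> 7 lines: krt fbkjk urr gcusg sbftl bxa yhhki
Hunk 4: at line 2 remove [urr,gcusg] add [xyn,zqew] -> 7 lines: krt fbkjk xyn zqew sbftl bxa yhhki
Hunk 5: at line 3 remove [sbftl] add [ocvba] -> 7 lines: krt fbkjk xyn zqew ocvba bxa yhhki
Hunk 6: at line 4 remove [ocvba,bxa] add [aon,dga] -> 7 lines: krt fbkjk xyn zqew aon dga yhhki
Final line count: 7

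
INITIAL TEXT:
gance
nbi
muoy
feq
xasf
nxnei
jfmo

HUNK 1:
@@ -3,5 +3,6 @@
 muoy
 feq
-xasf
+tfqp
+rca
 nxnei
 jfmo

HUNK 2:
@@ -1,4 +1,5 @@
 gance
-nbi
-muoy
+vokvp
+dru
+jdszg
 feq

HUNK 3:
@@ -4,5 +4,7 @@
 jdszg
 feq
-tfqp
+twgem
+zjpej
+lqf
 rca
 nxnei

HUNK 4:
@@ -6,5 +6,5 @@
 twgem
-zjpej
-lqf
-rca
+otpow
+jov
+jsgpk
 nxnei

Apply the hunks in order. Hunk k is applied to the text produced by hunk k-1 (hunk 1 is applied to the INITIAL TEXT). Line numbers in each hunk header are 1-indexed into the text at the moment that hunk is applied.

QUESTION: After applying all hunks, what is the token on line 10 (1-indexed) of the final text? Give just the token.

Answer: nxnei

Derivation:
Hunk 1: at line 3 remove [xasf] add [tfqp,rca] -> 8 lines: gance nbi muoy feq tfqp rca nxnei jfmo
Hunk 2: at line 1 remove [nbi,muoy] add [vokvp,dru,jdszg] -> 9 lines: gance vokvp dru jdszg feq tfqp rca nxnei jfmo
Hunk 3: at line 4 remove [tfqp] add [twgem,zjpej,lqf] -> 11 lines: gance vokvp dru jdszg feq twgem zjpej lqf rca nxnei jfmo
Hunk 4: at line 6 remove [zjpej,lqf,rca] add [otpow,jov,jsgpk] -> 11 lines: gance vokvp dru jdszg feq twgem otpow jov jsgpk nxnei jfmo
Final line 10: nxnei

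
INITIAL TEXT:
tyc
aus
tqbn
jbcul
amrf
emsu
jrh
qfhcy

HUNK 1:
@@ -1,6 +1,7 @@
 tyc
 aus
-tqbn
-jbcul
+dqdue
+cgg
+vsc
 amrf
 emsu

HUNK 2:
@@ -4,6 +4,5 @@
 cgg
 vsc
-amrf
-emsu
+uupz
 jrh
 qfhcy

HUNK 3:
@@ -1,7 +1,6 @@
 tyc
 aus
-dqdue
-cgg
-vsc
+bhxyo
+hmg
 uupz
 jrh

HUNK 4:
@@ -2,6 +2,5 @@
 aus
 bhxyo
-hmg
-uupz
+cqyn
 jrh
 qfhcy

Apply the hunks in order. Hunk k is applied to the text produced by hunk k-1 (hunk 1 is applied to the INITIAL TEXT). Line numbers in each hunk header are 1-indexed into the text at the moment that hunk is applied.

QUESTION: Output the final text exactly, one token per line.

Hunk 1: at line 1 remove [tqbn,jbcul] add [dqdue,cgg,vsc] -> 9 lines: tyc aus dqdue cgg vsc amrf emsu jrh qfhcy
Hunk 2: at line 4 remove [amrf,emsu] add [uupz] -> 8 lines: tyc aus dqdue cgg vsc uupz jrh qfhcy
Hunk 3: at line 1 remove [dqdue,cgg,vsc] add [bhxyo,hmg] -> 7 lines: tyc aus bhxyo hmg uupz jrh qfhcy
Hunk 4: at line 2 remove [hmg,uupz] add [cqyn] -> 6 lines: tyc aus bhxyo cqyn jrh qfhcy

Answer: tyc
aus
bhxyo
cqyn
jrh
qfhcy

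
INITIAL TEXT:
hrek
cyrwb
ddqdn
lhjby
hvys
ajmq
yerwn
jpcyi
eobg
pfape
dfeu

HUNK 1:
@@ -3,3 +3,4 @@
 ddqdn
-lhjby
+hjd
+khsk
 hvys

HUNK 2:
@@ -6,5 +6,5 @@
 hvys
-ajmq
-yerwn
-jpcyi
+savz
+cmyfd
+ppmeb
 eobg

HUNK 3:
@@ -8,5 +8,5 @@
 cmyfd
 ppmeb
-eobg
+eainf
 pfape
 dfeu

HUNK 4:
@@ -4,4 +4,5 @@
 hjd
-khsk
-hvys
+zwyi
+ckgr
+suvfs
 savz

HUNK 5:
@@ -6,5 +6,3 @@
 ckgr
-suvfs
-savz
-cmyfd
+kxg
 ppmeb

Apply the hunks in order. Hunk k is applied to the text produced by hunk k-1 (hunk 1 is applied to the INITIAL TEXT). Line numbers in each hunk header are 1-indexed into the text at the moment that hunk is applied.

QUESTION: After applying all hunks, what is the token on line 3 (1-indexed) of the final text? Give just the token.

Hunk 1: at line 3 remove [lhjby] add [hjd,khsk] -> 12 lines: hrek cyrwb ddqdn hjd khsk hvys ajmq yerwn jpcyi eobg pfape dfeu
Hunk 2: at line 6 remove [ajmq,yerwn,jpcyi] add [savz,cmyfd,ppmeb] -> 12 lines: hrek cyrwb ddqdn hjd khsk hvys savz cmyfd ppmeb eobg pfape dfeu
Hunk 3: at line 8 remove [eobg] add [eainf] -> 12 lines: hrek cyrwb ddqdn hjd khsk hvys savz cmyfd ppmeb eainf pfape dfeu
Hunk 4: at line 4 remove [khsk,hvys] add [zwyi,ckgr,suvfs] -> 13 lines: hrek cyrwb ddqdn hjd zwyi ckgr suvfs savz cmyfd ppmeb eainf pfape dfeu
Hunk 5: at line 6 remove [suvfs,savz,cmyfd] add [kxg] -> 11 lines: hrek cyrwb ddqdn hjd zwyi ckgr kxg ppmeb eainf pfape dfeu
Final line 3: ddqdn

Answer: ddqdn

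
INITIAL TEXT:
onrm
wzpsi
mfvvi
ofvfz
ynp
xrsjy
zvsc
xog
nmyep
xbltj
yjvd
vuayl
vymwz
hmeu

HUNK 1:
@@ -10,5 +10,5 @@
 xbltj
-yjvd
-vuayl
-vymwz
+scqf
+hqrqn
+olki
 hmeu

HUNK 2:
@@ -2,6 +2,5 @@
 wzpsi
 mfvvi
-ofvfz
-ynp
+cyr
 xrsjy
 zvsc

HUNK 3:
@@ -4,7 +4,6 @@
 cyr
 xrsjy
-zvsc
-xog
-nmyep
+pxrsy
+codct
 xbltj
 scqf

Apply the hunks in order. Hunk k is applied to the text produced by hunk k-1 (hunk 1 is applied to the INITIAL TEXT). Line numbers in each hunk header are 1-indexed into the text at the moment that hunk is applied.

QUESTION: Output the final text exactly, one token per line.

Hunk 1: at line 10 remove [yjvd,vuayl,vymwz] add [scqf,hqrqn,olki] -> 14 lines: onrm wzpsi mfvvi ofvfz ynp xrsjy zvsc xog nmyep xbltj scqf hqrqn olki hmeu
Hunk 2: at line 2 remove [ofvfz,ynp] add [cyr] -> 13 lines: onrm wzpsi mfvvi cyr xrsjy zvsc xog nmyep xbltj scqf hqrqn olki hmeu
Hunk 3: at line 4 remove [zvsc,xog,nmyep] add [pxrsy,codct] -> 12 lines: onrm wzpsi mfvvi cyr xrsjy pxrsy codct xbltj scqf hqrqn olki hmeu

Answer: onrm
wzpsi
mfvvi
cyr
xrsjy
pxrsy
codct
xbltj
scqf
hqrqn
olki
hmeu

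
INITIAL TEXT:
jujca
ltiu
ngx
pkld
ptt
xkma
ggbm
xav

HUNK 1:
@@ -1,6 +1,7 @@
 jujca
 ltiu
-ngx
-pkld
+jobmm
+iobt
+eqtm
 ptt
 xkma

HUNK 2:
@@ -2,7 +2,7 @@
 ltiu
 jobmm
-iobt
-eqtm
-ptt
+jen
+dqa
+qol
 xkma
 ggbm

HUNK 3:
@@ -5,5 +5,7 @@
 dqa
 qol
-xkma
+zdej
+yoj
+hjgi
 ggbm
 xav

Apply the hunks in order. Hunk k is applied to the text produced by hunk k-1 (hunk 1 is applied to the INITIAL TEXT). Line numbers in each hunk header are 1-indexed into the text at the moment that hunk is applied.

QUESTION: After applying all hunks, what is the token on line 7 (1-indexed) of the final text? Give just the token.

Answer: zdej

Derivation:
Hunk 1: at line 1 remove [ngx,pkld] add [jobmm,iobt,eqtm] -> 9 lines: jujca ltiu jobmm iobt eqtm ptt xkma ggbm xav
Hunk 2: at line 2 remove [iobt,eqtm,ptt] add [jen,dqa,qol] -> 9 lines: jujca ltiu jobmm jen dqa qol xkma ggbm xav
Hunk 3: at line 5 remove [xkma] add [zdej,yoj,hjgi] -> 11 lines: jujca ltiu jobmm jen dqa qol zdej yoj hjgi ggbm xav
Final line 7: zdej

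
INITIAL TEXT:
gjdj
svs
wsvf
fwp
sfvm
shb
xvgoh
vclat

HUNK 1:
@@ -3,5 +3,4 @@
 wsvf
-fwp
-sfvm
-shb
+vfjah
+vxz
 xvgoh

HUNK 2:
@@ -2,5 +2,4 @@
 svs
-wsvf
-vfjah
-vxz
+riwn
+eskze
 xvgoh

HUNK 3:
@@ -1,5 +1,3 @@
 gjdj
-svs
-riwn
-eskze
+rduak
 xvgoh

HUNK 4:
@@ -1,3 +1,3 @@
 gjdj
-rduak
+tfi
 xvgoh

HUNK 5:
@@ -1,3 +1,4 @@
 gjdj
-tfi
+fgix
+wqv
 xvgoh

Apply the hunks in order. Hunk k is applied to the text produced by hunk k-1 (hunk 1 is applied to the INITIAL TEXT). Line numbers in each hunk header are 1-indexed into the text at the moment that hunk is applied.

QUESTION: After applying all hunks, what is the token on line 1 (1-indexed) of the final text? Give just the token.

Answer: gjdj

Derivation:
Hunk 1: at line 3 remove [fwp,sfvm,shb] add [vfjah,vxz] -> 7 lines: gjdj svs wsvf vfjah vxz xvgoh vclat
Hunk 2: at line 2 remove [wsvf,vfjah,vxz] add [riwn,eskze] -> 6 lines: gjdj svs riwn eskze xvgoh vclat
Hunk 3: at line 1 remove [svs,riwn,eskze] add [rduak] -> 4 lines: gjdj rduak xvgoh vclat
Hunk 4: at line 1 remove [rduak] add [tfi] -> 4 lines: gjdj tfi xvgoh vclat
Hunk 5: at line 1 remove [tfi] add [fgix,wqv] -> 5 lines: gjdj fgix wqv xvgoh vclat
Final line 1: gjdj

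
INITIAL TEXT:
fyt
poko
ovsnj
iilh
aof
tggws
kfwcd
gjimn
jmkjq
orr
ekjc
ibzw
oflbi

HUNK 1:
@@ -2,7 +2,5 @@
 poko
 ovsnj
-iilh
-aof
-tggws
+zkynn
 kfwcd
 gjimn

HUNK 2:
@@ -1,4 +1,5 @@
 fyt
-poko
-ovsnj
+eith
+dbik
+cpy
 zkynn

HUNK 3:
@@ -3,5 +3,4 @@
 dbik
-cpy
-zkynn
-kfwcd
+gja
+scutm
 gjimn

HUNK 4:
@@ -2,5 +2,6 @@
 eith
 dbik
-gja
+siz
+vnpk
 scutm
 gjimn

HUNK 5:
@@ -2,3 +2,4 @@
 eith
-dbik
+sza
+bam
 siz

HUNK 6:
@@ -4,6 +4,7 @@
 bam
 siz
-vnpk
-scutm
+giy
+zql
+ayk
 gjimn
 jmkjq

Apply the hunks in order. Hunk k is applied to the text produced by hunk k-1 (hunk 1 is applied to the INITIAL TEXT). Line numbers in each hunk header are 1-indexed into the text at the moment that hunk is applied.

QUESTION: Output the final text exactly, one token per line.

Answer: fyt
eith
sza
bam
siz
giy
zql
ayk
gjimn
jmkjq
orr
ekjc
ibzw
oflbi

Derivation:
Hunk 1: at line 2 remove [iilh,aof,tggws] add [zkynn] -> 11 lines: fyt poko ovsnj zkynn kfwcd gjimn jmkjq orr ekjc ibzw oflbi
Hunk 2: at line 1 remove [poko,ovsnj] add [eith,dbik,cpy] -> 12 lines: fyt eith dbik cpy zkynn kfwcd gjimn jmkjq orr ekjc ibzw oflbi
Hunk 3: at line 3 remove [cpy,zkynn,kfwcd] add [gja,scutm] -> 11 lines: fyt eith dbik gja scutm gjimn jmkjq orr ekjc ibzw oflbi
Hunk 4: at line 2 remove [gja] add [siz,vnpk] -> 12 lines: fyt eith dbik siz vnpk scutm gjimn jmkjq orr ekjc ibzw oflbi
Hunk 5: at line 2 remove [dbik] add [sza,bam] -> 13 lines: fyt eith sza bam siz vnpk scutm gjimn jmkjq orr ekjc ibzw oflbi
Hunk 6: at line 4 remove [vnpk,scutm] add [giy,zql,ayk] -> 14 lines: fyt eith sza bam siz giy zql ayk gjimn jmkjq orr ekjc ibzw oflbi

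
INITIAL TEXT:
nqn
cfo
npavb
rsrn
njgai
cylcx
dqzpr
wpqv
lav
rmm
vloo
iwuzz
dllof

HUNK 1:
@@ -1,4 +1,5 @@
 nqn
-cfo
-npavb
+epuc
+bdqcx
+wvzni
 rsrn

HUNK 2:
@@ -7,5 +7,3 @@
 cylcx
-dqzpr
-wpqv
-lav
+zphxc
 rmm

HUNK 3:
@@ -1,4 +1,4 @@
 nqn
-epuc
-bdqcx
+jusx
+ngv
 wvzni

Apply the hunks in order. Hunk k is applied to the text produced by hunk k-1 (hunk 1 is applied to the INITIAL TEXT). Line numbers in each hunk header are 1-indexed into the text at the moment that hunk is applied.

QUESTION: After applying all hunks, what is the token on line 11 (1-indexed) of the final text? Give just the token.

Answer: iwuzz

Derivation:
Hunk 1: at line 1 remove [cfo,npavb] add [epuc,bdqcx,wvzni] -> 14 lines: nqn epuc bdqcx wvzni rsrn njgai cylcx dqzpr wpqv lav rmm vloo iwuzz dllof
Hunk 2: at line 7 remove [dqzpr,wpqv,lav] add [zphxc] -> 12 lines: nqn epuc bdqcx wvzni rsrn njgai cylcx zphxc rmm vloo iwuzz dllof
Hunk 3: at line 1 remove [epuc,bdqcx] add [jusx,ngv] -> 12 lines: nqn jusx ngv wvzni rsrn njgai cylcx zphxc rmm vloo iwuzz dllof
Final line 11: iwuzz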